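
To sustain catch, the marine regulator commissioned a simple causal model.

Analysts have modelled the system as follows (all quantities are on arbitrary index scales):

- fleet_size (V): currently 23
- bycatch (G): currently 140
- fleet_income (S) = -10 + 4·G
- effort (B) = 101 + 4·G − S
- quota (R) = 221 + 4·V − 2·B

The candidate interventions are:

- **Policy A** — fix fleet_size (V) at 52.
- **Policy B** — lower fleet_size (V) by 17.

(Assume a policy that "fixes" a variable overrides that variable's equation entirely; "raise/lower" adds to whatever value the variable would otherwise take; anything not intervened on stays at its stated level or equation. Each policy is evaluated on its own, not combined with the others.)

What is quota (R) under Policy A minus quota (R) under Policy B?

184

Policy A (V := 52):
  V = 52
  G = 140
  S = -10 + 4·140 = 550
  B = 101 + 4·140 − 550 = 111
  R = 221 + 4·52 − 2·111 = 207
Policy B (V − 17):
  V = 23 − 17 = 6
  G = 140
  S = -10 + 4·140 = 550
  B = 101 + 4·140 − 550 = 111
  R = 221 + 4·6 − 2·111 = 23
R: 207 − 23 = 184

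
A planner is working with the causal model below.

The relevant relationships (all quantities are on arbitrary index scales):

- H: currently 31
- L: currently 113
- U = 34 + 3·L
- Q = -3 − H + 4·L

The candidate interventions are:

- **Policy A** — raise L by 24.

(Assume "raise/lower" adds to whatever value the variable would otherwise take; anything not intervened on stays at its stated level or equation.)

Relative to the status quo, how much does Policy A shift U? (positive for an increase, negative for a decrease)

72

Baseline:
  L = 113
  U = 34 + 3·113 = 373
Policy A (L + 24):
  L = 113 + 24 = 137
  U = 34 + 3·137 = 445
Change in U: 445 − 373 = 72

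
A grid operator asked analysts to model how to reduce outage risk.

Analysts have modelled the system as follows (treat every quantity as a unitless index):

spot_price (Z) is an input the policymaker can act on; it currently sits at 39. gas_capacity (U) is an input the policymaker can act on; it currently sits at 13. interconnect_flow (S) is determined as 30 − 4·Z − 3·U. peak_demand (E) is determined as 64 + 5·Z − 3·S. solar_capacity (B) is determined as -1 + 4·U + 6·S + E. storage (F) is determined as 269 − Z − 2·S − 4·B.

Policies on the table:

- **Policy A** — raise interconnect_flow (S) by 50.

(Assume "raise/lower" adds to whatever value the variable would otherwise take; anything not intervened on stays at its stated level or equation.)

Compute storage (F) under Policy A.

600

Policy A (S + 50):
  Z = 39
  U = 13
  S = 30 − 4·39 − 3·13 (+50 from intervention) = -115
  E = 64 + 5·39 − 3·(-115) = 604
  B = -1 + 4·13 + 6·(-115) + 604 = -35
  F = 269 − 39 − 2·(-115) − 4·(-35) = 600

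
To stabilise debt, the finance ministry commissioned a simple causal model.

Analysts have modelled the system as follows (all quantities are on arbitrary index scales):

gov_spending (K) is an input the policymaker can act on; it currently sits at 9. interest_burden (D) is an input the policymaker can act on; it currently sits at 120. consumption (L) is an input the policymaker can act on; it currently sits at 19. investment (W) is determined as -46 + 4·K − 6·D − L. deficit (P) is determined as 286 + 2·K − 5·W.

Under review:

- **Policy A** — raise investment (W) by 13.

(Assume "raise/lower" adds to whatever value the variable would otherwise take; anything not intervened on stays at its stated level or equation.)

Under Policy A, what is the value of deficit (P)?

3984

Policy A (W + 13):
  K = 9
  D = 120
  L = 19
  W = -46 + 4·9 − 6·120 − 19 (+13 from intervention) = -736
  P = 286 + 2·9 − 5·(-736) = 3984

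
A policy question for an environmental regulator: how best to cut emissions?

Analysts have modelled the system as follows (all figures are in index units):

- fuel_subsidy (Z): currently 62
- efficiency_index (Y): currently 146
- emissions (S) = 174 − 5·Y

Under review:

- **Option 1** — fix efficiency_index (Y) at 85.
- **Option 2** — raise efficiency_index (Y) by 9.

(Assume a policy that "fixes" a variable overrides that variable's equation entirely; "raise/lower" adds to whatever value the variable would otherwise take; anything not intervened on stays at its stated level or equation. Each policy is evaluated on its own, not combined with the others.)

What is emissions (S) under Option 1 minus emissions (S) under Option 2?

Option 1 (Y := 85):
  Y = 85
  S = 174 − 5·85 = -251
Option 2 (Y + 9):
  Y = 146 + 9 = 155
  S = 174 − 5·155 = -601
S: -251 − (-601) = 350

350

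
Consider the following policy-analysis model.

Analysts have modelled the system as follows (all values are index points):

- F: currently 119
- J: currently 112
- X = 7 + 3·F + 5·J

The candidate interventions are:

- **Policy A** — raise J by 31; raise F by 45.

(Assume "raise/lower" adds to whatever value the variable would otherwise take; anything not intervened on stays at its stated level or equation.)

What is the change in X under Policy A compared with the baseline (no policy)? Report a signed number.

290

Baseline:
  F = 119
  J = 112
  X = 7 + 3·119 + 5·112 = 924
Policy A (J + 31, F + 45):
  F = 119 + 45 = 164
  J = 112 + 31 = 143
  X = 7 + 3·164 + 5·143 = 1214
Change in X: 1214 − 924 = 290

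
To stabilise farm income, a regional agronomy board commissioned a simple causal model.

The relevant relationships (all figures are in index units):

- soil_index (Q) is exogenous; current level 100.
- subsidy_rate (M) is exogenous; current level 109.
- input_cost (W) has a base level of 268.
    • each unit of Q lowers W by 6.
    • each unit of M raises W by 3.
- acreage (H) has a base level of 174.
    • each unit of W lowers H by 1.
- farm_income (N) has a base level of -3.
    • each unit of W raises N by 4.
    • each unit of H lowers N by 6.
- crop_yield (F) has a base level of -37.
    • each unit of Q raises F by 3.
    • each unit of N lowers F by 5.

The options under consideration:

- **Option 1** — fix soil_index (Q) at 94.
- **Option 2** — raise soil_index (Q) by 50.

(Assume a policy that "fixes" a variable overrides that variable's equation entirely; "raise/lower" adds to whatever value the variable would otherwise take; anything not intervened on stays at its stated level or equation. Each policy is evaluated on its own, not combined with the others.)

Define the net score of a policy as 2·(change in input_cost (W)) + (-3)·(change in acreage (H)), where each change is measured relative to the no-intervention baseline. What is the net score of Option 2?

Baseline:
  Q = 100
  M = 109
  W = 268 − 6·100 + 3·109 = -5
  H = 174 − (-5) = 179
Option 2 (Q + 50):
  Q = 100 + 50 = 150
  M = 109
  W = 268 − 6·150 + 3·109 = -305
  H = 174 − (-305) = 479
ΔW = -305 − (-5) = -300; ΔH = 479 − 179 = 300
Score = 2·(-300) + (-3)·300 = -1500

-1500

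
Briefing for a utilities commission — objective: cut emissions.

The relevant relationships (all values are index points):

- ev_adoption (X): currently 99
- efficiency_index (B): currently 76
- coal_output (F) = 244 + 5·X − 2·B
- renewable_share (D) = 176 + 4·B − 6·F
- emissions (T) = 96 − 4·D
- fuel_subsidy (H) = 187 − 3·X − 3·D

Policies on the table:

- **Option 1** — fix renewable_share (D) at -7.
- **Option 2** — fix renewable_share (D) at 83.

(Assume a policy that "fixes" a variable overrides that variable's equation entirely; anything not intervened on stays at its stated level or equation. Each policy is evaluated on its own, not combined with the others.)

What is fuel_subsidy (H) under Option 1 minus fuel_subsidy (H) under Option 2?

270

Option 1 (D := -7):
  X = 99
  B = 76
  F = 244 + 5·99 − 2·76 = 587
  D = -7
  H = 187 − 3·99 − 3·(-7) = -89
Option 2 (D := 83):
  X = 99
  B = 76
  F = 244 + 5·99 − 2·76 = 587
  D = 83
  H = 187 − 3·99 − 3·83 = -359
H: -89 − (-359) = 270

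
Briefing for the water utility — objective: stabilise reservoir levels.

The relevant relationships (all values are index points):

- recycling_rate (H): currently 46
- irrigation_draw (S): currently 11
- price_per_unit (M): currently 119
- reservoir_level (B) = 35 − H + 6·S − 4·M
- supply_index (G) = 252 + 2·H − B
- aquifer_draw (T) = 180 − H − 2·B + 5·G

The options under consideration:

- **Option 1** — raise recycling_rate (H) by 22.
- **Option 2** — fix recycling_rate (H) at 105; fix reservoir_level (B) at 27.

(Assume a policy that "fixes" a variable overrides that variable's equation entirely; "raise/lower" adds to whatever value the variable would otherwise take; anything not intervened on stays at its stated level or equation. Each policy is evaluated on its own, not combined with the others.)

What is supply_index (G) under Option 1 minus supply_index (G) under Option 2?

Option 1 (H + 22):
  H = 46 + 22 = 68
  S = 11
  M = 119
  B = 35 − 68 + 6·11 − 4·119 = -443
  G = 252 + 2·68 − (-443) = 831
Option 2 (H := 105, B := 27):
  H = 105
  S = 11
  M = 119
  B = 27
  G = 252 + 2·105 − 27 = 435
G: 831 − 435 = 396

396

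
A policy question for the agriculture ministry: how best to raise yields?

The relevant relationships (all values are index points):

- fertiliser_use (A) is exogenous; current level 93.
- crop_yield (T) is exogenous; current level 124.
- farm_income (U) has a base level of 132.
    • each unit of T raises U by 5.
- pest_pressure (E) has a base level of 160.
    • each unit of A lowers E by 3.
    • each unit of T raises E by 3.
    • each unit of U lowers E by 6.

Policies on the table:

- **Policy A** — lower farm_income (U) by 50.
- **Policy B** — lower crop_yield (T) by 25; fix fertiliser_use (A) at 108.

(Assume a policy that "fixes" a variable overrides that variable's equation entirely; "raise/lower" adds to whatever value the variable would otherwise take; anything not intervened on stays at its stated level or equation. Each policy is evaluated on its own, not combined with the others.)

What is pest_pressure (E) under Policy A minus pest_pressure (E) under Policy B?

-330

Policy A (U − 50):
  A = 93
  T = 124
  U = 132 + 5·124 (−50 from intervention) = 702
  E = 160 − 3·93 + 3·124 − 6·702 = -3959
Policy B (T − 25, A := 108):
  A = 108
  T = 124 − 25 = 99
  U = 132 + 5·99 = 627
  E = 160 − 3·108 + 3·99 − 6·627 = -3629
E: -3959 − (-3629) = -330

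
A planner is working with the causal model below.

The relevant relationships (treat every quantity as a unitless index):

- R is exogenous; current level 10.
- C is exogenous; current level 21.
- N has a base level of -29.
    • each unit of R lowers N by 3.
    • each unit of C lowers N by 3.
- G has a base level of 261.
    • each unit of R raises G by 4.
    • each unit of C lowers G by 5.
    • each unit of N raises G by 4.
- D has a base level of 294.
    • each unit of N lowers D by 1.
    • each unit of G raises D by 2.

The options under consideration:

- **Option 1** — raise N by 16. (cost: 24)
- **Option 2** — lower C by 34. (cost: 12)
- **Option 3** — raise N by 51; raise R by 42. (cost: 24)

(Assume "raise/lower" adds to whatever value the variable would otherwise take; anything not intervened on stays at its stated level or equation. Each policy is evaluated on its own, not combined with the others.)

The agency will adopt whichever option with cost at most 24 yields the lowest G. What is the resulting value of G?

Option 1 (N + 16):
  R = 10
  C = 21
  N = -29 − 3·10 − 3·21 (+16 from intervention) = -106
  G = 261 + 4·10 − 5·21 + 4·(-106) = -228
Option 2 (C − 34):
  R = 10
  C = 21 − 34 = -13
  N = -29 − 3·10 − 3·(-13) = -20
  G = 261 + 4·10 − 5·(-13) + 4·(-20) = 286
Option 3 (N + 51, R + 42):
  R = 10 + 42 = 52
  C = 21
  N = -29 − 3·52 − 3·21 (+51 from intervention) = -197
  G = 261 + 4·52 − 5·21 + 4·(-197) = -424
Comparing — Option 1: G=-228, Option 2: G=286, Option 3: G=-424. Lowest is -424 (Option 3).

-424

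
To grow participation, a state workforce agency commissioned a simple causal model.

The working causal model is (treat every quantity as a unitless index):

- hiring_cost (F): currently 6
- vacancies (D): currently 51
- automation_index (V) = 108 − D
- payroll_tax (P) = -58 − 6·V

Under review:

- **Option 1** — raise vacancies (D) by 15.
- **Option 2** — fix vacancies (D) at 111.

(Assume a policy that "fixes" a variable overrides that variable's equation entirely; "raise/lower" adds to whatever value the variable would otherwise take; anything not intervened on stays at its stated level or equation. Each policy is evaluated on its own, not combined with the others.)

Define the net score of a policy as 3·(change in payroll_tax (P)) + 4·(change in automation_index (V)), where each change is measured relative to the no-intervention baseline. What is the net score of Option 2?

840

Baseline:
  D = 51
  V = 108 − 51 = 57
  P = -58 − 6·57 = -400
Option 2 (D := 111):
  D = 111
  V = 108 − 111 = -3
  P = -58 − 6·(-3) = -40
ΔP = -40 − (-400) = 360; ΔV = -3 − 57 = -60
Score = 3·360 + 4·(-60) = 840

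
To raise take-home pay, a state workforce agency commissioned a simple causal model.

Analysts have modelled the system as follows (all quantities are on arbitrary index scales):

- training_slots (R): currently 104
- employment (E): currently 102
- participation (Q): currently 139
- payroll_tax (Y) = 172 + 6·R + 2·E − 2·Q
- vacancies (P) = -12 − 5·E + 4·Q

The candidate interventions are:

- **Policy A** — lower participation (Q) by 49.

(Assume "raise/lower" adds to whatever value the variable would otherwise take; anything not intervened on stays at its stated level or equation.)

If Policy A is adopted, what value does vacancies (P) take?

-162

Policy A (Q − 49):
  E = 102
  Q = 139 − 49 = 90
  P = -12 − 5·102 + 4·90 = -162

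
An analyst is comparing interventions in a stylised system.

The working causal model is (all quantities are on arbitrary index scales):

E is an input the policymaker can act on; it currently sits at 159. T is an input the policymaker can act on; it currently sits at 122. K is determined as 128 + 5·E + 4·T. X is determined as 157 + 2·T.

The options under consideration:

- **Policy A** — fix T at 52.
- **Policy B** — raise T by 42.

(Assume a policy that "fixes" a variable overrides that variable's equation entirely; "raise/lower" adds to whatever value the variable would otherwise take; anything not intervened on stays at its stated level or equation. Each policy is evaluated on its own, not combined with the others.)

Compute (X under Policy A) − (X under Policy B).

-224

Policy A (T := 52):
  T = 52
  X = 157 + 2·52 = 261
Policy B (T + 42):
  T = 122 + 42 = 164
  X = 157 + 2·164 = 485
X: 261 − 485 = -224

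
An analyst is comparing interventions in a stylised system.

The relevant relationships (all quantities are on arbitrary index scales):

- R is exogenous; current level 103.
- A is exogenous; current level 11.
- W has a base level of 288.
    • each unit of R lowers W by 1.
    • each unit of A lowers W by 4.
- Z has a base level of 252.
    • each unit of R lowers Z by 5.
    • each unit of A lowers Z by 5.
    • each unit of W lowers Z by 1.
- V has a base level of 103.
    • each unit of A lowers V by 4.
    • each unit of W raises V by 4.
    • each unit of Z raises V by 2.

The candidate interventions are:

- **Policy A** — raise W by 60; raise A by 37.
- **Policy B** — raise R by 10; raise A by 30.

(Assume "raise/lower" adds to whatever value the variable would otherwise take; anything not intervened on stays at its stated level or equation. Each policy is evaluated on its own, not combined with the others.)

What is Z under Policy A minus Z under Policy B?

-27

Policy A (W + 60, A + 37):
  R = 103
  A = 11 + 37 = 48
  W = 288 − 103 − 4·48 (+60 from intervention) = 53
  Z = 252 − 5·103 − 5·48 − 53 = -556
Policy B (R + 10, A + 30):
  R = 103 + 10 = 113
  A = 11 + 30 = 41
  W = 288 − 113 − 4·41 = 11
  Z = 252 − 5·113 − 5·41 − 11 = -529
Z: -556 − (-529) = -27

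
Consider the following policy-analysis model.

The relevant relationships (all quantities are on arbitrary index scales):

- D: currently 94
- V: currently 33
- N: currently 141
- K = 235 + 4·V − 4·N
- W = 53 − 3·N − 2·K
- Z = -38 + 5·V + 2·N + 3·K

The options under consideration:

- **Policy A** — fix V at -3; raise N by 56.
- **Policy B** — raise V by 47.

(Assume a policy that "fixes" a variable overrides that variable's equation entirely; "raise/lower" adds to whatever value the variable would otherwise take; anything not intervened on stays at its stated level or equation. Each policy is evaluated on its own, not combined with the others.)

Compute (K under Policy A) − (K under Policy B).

-556

Policy A (V := -3, N + 56):
  V = -3
  N = 141 + 56 = 197
  K = 235 + 4·(-3) − 4·197 = -565
Policy B (V + 47):
  V = 33 + 47 = 80
  N = 141
  K = 235 + 4·80 − 4·141 = -9
K: -565 − (-9) = -556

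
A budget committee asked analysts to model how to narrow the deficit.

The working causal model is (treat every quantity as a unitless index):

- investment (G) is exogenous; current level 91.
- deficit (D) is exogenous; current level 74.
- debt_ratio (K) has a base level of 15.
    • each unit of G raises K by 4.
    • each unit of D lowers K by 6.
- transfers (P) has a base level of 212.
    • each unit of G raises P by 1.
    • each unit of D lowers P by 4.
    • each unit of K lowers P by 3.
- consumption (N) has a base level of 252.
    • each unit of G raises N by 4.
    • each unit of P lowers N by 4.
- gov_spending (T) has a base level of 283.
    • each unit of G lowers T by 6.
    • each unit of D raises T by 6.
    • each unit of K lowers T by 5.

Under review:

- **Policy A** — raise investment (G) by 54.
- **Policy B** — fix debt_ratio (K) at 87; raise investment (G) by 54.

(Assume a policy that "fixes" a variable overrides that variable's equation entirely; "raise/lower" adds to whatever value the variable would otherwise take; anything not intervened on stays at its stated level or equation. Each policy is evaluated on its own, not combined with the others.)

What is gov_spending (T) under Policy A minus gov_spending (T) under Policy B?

-320

Policy A (G + 54):
  G = 91 + 54 = 145
  D = 74
  K = 15 + 4·145 − 6·74 = 151
  T = 283 − 6·145 + 6·74 − 5·151 = -898
Policy B (K := 87, G + 54):
  G = 91 + 54 = 145
  D = 74
  K = 87
  T = 283 − 6·145 + 6·74 − 5·87 = -578
T: -898 − (-578) = -320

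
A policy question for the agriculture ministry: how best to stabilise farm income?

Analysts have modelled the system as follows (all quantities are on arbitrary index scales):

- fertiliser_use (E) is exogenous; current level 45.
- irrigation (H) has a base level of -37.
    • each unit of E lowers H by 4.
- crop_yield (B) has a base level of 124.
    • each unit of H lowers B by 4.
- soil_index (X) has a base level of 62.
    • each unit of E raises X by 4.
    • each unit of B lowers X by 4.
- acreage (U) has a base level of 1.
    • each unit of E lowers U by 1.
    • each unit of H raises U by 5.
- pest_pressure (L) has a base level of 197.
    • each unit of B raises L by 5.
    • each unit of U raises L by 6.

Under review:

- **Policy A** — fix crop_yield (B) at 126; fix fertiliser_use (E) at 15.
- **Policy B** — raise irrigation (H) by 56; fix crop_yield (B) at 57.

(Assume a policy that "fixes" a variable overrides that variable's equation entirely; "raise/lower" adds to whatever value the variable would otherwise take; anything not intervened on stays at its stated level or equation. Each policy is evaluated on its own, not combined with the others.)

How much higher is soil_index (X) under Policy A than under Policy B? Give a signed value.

-396

Policy A (B := 126, E := 15):
  E = 15
  H = -37 − 4·15 = -97
  B = 126
  X = 62 + 4·15 − 4·126 = -382
Policy B (H + 56, B := 57):
  E = 45
  H = -37 − 4·45 (+56 from intervention) = -161
  B = 57
  X = 62 + 4·45 − 4·57 = 14
X: -382 − 14 = -396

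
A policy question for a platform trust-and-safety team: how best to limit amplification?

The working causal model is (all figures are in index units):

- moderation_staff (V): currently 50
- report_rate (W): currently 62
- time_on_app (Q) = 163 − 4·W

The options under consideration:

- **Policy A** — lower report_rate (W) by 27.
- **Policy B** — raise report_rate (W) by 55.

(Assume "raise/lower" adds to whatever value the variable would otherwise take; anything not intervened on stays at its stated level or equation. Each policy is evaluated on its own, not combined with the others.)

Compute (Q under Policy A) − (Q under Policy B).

Policy A (W − 27):
  W = 62 − 27 = 35
  Q = 163 − 4·35 = 23
Policy B (W + 55):
  W = 62 + 55 = 117
  Q = 163 − 4·117 = -305
Q: 23 − (-305) = 328

328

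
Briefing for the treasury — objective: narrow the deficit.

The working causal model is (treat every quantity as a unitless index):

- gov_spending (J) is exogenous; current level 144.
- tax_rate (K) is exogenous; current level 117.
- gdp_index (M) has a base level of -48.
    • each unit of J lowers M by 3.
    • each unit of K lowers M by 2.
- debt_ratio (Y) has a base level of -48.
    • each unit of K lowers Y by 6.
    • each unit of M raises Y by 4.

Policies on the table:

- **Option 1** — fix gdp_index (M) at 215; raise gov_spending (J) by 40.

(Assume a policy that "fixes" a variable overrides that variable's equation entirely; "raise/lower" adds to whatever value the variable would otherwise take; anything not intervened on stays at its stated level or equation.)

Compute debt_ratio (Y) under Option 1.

110

Option 1 (M := 215, J + 40):
  J = 144 + 40 = 184
  K = 117
  M = 215
  Y = -48 − 6·117 + 4·215 = 110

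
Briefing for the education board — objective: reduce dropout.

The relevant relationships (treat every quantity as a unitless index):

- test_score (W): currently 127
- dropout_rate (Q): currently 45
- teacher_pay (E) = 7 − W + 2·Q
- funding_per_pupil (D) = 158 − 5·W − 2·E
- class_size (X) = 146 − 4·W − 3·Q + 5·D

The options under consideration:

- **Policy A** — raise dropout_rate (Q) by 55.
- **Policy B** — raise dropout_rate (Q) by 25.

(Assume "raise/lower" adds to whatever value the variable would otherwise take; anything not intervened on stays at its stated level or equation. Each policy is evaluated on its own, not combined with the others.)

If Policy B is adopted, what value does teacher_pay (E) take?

20

Policy B (Q + 25):
  W = 127
  Q = 45 + 25 = 70
  E = 7 − 127 + 2·70 = 20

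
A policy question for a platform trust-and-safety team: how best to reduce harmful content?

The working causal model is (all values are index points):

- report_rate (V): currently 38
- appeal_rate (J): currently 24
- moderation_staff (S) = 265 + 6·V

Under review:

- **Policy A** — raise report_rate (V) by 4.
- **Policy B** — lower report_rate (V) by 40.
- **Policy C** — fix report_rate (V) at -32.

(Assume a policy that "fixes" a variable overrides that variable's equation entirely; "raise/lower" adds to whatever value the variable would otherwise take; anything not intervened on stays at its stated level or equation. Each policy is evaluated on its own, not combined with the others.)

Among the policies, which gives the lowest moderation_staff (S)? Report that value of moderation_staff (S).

Policy A (V + 4):
  V = 38 + 4 = 42
  S = 265 + 6·42 = 517
Policy B (V − 40):
  V = 38 − 40 = -2
  S = 265 + 6·(-2) = 253
Policy C (V := -32):
  V = -32
  S = 265 + 6·(-32) = 73
Comparing — Policy A: S=517, Policy B: S=253, Policy C: S=73. Lowest is 73 (Policy C).

73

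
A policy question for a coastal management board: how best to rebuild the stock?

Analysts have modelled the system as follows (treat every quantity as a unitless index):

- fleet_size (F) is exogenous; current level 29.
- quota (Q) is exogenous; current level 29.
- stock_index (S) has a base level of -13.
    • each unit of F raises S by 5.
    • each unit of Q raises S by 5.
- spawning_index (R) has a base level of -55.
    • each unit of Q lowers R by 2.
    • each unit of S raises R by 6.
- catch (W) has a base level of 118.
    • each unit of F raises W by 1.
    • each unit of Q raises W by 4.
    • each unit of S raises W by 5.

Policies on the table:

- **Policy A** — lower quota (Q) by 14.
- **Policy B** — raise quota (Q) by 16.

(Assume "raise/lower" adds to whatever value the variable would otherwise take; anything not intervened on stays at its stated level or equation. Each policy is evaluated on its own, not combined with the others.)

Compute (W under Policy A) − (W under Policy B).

Policy A (Q − 14):
  F = 29
  Q = 29 − 14 = 15
  S = -13 + 5·29 + 5·15 = 207
  W = 118 + 29 + 4·15 + 5·207 = 1242
Policy B (Q + 16):
  F = 29
  Q = 29 + 16 = 45
  S = -13 + 5·29 + 5·45 = 357
  W = 118 + 29 + 4·45 + 5·357 = 2112
W: 1242 − 2112 = -870

-870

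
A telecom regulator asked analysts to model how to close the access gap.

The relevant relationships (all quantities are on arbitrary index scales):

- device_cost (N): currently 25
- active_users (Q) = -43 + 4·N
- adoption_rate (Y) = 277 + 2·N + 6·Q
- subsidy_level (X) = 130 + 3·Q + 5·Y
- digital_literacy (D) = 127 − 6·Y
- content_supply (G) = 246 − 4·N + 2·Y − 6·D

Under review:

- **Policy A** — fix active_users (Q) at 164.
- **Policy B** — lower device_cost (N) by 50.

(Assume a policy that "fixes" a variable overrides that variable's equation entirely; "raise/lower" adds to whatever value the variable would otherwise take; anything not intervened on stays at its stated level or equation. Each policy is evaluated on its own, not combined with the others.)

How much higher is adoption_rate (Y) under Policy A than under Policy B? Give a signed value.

1942

Policy A (Q := 164):
  N = 25
  Q = 164
  Y = 277 + 2·25 + 6·164 = 1311
Policy B (N − 50):
  N = 25 − 50 = -25
  Q = -43 + 4·(-25) = -143
  Y = 277 + 2·(-25) + 6·(-143) = -631
Y: 1311 − (-631) = 1942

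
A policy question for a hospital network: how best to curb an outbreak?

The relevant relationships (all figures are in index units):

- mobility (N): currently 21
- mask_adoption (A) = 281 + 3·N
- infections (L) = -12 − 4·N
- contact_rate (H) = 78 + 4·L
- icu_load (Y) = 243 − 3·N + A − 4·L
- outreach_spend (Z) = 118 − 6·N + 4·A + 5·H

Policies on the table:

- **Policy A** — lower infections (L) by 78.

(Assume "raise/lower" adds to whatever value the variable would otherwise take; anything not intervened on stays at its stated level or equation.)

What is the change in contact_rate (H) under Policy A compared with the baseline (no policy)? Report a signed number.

Baseline:
  N = 21
  L = -12 − 4·21 = -96
  H = 78 + 4·(-96) = -306
Policy A (L − 78):
  N = 21
  L = -12 − 4·21 (−78 from intervention) = -174
  H = 78 + 4·(-174) = -618
Change in H: -618 − (-306) = -312

-312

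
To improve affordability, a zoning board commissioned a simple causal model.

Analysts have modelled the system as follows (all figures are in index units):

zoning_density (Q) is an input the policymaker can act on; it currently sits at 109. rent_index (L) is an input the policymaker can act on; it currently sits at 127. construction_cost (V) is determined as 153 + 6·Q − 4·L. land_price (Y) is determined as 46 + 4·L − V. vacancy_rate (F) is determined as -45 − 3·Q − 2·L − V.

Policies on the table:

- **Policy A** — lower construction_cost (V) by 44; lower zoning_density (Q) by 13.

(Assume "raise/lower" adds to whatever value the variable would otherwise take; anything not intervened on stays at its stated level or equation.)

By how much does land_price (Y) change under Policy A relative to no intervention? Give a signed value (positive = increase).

Baseline:
  Q = 109
  L = 127
  V = 153 + 6·109 − 4·127 = 299
  Y = 46 + 4·127 − 299 = 255
Policy A (V − 44, Q − 13):
  Q = 109 − 13 = 96
  L = 127
  V = 153 + 6·96 − 4·127 (−44 from intervention) = 177
  Y = 46 + 4·127 − 177 = 377
Change in Y: 377 − 255 = 122

122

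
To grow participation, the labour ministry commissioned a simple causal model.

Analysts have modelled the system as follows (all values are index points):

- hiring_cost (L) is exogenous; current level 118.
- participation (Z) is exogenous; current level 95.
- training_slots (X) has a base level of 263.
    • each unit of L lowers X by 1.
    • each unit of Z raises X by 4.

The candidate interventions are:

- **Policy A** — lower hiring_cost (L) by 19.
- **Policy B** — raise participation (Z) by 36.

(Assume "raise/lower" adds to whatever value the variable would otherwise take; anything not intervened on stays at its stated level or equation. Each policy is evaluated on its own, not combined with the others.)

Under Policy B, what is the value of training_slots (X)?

669

Policy B (Z + 36):
  L = 118
  Z = 95 + 36 = 131
  X = 263 − 118 + 4·131 = 669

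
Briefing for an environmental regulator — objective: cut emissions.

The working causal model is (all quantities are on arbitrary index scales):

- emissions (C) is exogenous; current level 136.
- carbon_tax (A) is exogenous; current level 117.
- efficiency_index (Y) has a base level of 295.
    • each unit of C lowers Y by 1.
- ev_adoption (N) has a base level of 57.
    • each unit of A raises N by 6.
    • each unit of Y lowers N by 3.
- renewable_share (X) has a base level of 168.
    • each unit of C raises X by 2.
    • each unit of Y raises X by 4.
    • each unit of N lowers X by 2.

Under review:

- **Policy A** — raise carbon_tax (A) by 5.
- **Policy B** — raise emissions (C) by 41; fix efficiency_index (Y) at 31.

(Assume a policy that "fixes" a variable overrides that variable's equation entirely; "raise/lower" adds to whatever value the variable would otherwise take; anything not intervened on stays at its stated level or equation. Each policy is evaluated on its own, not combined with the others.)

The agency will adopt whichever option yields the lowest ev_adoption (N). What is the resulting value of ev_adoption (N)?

312

Policy A (A + 5):
  C = 136
  A = 117 + 5 = 122
  Y = 295 − 136 = 159
  N = 57 + 6·122 − 3·159 = 312
Policy B (C + 41, Y := 31):
  C = 136 + 41 = 177
  A = 117
  Y = 31
  N = 57 + 6·117 − 3·31 = 666
Comparing — Policy A: N=312, Policy B: N=666. Lowest is 312 (Policy A).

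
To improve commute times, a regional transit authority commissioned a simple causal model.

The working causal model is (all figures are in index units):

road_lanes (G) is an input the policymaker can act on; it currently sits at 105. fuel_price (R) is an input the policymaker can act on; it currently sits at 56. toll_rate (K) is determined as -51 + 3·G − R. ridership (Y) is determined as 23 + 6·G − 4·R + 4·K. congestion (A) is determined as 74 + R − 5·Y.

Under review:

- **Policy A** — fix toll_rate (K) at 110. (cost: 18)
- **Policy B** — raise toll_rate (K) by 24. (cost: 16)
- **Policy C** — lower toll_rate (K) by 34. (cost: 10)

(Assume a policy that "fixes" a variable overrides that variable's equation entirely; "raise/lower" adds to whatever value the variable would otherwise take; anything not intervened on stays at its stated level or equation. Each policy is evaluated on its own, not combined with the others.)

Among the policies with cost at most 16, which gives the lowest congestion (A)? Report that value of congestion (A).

Policy B (K + 24):
  G = 105
  R = 56
  K = -51 + 3·105 − 56 (+24 from intervention) = 232
  Y = 23 + 6·105 − 4·56 + 4·232 = 1357
  A = 74 + 56 − 5·1357 = -6655
Policy C (K − 34):
  G = 105
  R = 56
  K = -51 + 3·105 − 56 (−34 from intervention) = 174
  Y = 23 + 6·105 − 4·56 + 4·174 = 1125
  A = 74 + 56 − 5·1125 = -5495
Comparing — Policy B: A=-6655, Policy C: A=-5495. Lowest is -6655 (Policy B).

-6655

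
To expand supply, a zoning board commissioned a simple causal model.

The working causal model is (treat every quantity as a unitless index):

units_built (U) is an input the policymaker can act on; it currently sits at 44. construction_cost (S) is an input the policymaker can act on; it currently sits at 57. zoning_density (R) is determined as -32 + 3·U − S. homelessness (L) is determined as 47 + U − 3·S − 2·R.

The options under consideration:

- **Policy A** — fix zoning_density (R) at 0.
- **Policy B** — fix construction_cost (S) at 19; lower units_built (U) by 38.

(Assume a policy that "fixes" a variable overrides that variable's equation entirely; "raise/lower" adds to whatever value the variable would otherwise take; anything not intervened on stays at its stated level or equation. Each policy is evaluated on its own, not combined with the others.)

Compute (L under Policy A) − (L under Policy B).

Policy A (R := 0):
  U = 44
  S = 57
  R = 0
  L = 47 + 44 − 3·57 − 2·0 = -80
Policy B (S := 19, U − 38):
  U = 44 − 38 = 6
  S = 19
  R = -32 + 3·6 − 19 = -33
  L = 47 + 6 − 3·19 − 2·(-33) = 62
L: -80 − 62 = -142

-142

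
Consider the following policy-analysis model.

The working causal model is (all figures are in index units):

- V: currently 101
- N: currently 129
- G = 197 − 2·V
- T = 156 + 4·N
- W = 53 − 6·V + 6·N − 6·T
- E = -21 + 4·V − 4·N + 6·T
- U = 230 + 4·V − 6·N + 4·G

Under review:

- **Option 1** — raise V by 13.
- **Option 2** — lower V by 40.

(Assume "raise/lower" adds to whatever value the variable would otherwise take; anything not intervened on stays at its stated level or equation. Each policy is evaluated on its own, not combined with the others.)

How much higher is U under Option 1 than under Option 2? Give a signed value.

-212

Option 1 (V + 13):
  V = 101 + 13 = 114
  N = 129
  G = 197 − 2·114 = -31
  U = 230 + 4·114 − 6·129 + 4·(-31) = -212
Option 2 (V − 40):
  V = 101 − 40 = 61
  N = 129
  G = 197 − 2·61 = 75
  U = 230 + 4·61 − 6·129 + 4·75 = 0
U: -212 − 0 = -212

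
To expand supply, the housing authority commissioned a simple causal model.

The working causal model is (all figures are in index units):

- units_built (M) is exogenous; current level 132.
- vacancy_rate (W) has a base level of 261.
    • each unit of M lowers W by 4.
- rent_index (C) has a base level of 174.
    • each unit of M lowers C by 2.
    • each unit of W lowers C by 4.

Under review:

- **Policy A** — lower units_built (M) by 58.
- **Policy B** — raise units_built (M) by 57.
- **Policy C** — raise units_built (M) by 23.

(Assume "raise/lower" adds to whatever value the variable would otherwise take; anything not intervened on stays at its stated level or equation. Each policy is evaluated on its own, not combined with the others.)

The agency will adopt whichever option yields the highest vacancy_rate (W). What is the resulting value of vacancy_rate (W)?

Policy A (M − 58):
  M = 132 − 58 = 74
  W = 261 − 4·74 = -35
Policy B (M + 57):
  M = 132 + 57 = 189
  W = 261 − 4·189 = -495
Policy C (M + 23):
  M = 132 + 23 = 155
  W = 261 − 4·155 = -359
Comparing — Policy A: W=-35, Policy B: W=-495, Policy C: W=-359. Highest is -35 (Policy A).

-35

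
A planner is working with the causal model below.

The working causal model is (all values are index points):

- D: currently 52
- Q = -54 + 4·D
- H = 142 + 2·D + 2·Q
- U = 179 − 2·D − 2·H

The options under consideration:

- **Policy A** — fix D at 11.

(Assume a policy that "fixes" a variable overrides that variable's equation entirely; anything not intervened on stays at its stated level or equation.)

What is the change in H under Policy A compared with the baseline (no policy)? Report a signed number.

Baseline:
  D = 52
  Q = -54 + 4·52 = 154
  H = 142 + 2·52 + 2·154 = 554
Policy A (D := 11):
  D = 11
  Q = -54 + 4·11 = -10
  H = 142 + 2·11 + 2·(-10) = 144
Change in H: 144 − 554 = -410

-410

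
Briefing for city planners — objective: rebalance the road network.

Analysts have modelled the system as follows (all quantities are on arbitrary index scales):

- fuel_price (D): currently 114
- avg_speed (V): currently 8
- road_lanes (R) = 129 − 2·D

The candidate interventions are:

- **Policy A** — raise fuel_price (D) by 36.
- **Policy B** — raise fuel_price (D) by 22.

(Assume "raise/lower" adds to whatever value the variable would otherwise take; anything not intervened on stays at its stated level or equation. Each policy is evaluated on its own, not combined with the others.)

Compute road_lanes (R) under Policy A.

-171

Policy A (D + 36):
  D = 114 + 36 = 150
  R = 129 − 2·150 = -171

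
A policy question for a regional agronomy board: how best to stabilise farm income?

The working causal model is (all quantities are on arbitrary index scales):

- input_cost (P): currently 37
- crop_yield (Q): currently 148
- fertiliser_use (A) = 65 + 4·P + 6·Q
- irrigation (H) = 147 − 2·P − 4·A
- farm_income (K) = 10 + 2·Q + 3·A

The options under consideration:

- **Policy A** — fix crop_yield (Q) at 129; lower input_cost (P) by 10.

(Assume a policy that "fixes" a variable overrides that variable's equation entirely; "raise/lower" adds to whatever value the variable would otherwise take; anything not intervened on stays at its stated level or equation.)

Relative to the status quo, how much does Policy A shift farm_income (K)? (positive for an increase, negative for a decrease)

Baseline:
  P = 37
  Q = 148
  A = 65 + 4·37 + 6·148 = 1101
  K = 10 + 2·148 + 3·1101 = 3609
Policy A (Q := 129, P − 10):
  P = 37 − 10 = 27
  Q = 129
  A = 65 + 4·27 + 6·129 = 947
  K = 10 + 2·129 + 3·947 = 3109
Change in K: 3109 − 3609 = -500

-500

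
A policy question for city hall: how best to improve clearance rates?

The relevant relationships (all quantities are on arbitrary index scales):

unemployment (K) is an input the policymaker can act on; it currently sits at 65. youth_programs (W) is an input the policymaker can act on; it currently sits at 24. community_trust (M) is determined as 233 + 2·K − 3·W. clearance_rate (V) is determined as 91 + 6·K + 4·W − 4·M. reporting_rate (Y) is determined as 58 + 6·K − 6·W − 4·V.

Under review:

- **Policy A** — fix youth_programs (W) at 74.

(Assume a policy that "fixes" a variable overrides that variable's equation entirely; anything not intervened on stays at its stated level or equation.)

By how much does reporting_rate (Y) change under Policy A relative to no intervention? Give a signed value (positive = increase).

-3500

Baseline:
  K = 65
  W = 24
  M = 233 + 2·65 − 3·24 = 291
  V = 91 + 6·65 + 4·24 − 4·291 = -587
  Y = 58 + 6·65 − 6·24 − 4·(-587) = 2652
Policy A (W := 74):
  K = 65
  W = 74
  M = 233 + 2·65 − 3·74 = 141
  V = 91 + 6·65 + 4·74 − 4·141 = 213
  Y = 58 + 6·65 − 6·74 − 4·213 = -848
Change in Y: -848 − 2652 = -3500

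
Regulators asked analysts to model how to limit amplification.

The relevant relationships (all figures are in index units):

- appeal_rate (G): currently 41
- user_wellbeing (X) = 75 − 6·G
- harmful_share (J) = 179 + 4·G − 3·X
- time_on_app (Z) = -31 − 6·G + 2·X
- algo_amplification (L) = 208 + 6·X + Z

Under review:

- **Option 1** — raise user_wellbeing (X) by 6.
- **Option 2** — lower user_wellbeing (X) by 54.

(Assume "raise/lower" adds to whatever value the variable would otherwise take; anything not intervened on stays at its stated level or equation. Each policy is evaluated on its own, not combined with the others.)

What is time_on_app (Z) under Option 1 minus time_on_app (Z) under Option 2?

Option 1 (X + 6):
  G = 41
  X = 75 − 6·41 (+6 from intervention) = -165
  Z = -31 − 6·41 + 2·(-165) = -607
Option 2 (X − 54):
  G = 41
  X = 75 − 6·41 (−54 from intervention) = -225
  Z = -31 − 6·41 + 2·(-225) = -727
Z: -607 − (-727) = 120

120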